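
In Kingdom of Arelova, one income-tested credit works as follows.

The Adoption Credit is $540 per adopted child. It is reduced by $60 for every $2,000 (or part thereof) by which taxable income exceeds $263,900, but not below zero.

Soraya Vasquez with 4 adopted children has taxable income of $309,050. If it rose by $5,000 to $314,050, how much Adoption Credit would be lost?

At $309,050 — base = 4 × $540 = $2,160. income exceeds $263,900 by $45,150, which is 23 full-or-partial $2,000 increments; reduction = 23 × $60 = $1,380, leaving $780.
At $314,050 — base = 4 × $540 = $2,160. income exceeds $263,900 by $50,150, which is 26 full-or-partial $2,000 increments; reduction = 26 × $60 = $1,560, leaving $600.
Lost: $780 − $600 = $180.

$180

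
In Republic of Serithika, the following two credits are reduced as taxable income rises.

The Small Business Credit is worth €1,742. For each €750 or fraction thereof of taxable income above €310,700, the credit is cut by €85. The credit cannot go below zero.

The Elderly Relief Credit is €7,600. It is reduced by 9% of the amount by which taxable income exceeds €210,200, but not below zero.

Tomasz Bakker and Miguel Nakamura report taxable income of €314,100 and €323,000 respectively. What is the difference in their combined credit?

€1,020

Tomasz (€314,100): Small Business Credit: income exceeds €310,700 by €3,400, which is 5 full-or-partial €750 increments; reduction = 5 × €85 = €425, leaving €1,317. Elderly Relief Credit: 9% of the €103,900 excess over €210,200 is €9,351 ≥ base, so the credit is €0. total €1,317 + €0 = €1,317
Miguel (€323,000): Small Business Credit: income exceeds €310,700 by €12,300, which is 17 full-or-partial €750 increments; reduction = 17 × €85 = €1,445, leaving €297. Elderly Relief Credit: 9% of the €112,800 excess over €210,200 is €10,152 ≥ base, so the credit is €0. total €297 + €0 = €297
Difference: |€1,317 − €297| = €1,020.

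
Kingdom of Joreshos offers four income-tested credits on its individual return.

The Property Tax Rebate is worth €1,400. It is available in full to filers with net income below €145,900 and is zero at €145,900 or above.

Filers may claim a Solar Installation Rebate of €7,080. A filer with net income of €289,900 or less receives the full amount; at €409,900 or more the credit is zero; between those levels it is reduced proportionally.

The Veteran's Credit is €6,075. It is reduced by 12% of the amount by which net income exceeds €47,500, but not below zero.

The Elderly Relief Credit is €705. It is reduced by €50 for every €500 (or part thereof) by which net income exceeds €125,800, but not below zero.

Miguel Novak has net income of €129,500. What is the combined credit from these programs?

Property Tax Rebate: €129,500 is below the €145,900 cutoff, so the full €1,400 applies.
Solar Installation Rebate: €129,500 is at or below the €289,900 threshold, so the full €7,080 applies.
Veteran's Credit: 12% of the €82,000 excess over €47,500 is €9,840 ≥ base, so the credit is €0.
Elderly Relief Credit: income exceeds €125,800 by €3,700, which is 8 full-or-partial €500 increments; reduction = 8 × €50 = €400, leaving €305.
Total: €1,400 + €7,080 + €0 + €305 = €8,785.

€8,785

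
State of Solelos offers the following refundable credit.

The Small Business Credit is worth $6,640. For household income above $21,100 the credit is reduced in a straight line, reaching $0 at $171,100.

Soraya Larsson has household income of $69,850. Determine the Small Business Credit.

Small Business Credit: $69,850 is $48,750 into a $150,000 phase-out range, leaving 101,250/150,000 of the credit: $6,640 × 101,250/150,000 = $4,482.

$4,482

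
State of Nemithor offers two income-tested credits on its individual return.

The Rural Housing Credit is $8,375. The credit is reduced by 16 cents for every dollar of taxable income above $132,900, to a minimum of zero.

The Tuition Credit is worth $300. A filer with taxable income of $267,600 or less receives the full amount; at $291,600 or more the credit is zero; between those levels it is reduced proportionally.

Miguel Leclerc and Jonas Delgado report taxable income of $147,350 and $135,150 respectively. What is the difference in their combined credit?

$1,952

Miguel ($147,350): Rural Housing Credit: 16% of the $14,450 excess over $132,900 is $2,312; credit = $8,375 − $2,312 = $6,063. Tuition Credit: $147,350 is at or below the $267,600 threshold, so the full $300 applies. total $6,063 + $300 = $6,363
Jonas ($135,150): Rural Housing Credit: 16% of the $2,250 excess over $132,900 is $360; credit = $8,375 − $360 = $8,015. Tuition Credit: $135,150 is at or below the $267,600 threshold, so the full $300 applies. total $8,015 + $300 = $8,315
Difference: |$6,363 − $8,315| = $1,952.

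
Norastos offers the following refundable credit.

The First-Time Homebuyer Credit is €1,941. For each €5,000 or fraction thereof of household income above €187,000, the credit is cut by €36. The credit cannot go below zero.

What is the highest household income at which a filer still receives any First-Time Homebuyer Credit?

After 53 increments the reduction is 53 × €36 = €1,908, leaving €33; one more increment wipes it out. Increment 53 ends at excess 53 × €5,000 = €265,000, so the highest qualifying income is €187,000 + €265,000 = €452,000.

€452,000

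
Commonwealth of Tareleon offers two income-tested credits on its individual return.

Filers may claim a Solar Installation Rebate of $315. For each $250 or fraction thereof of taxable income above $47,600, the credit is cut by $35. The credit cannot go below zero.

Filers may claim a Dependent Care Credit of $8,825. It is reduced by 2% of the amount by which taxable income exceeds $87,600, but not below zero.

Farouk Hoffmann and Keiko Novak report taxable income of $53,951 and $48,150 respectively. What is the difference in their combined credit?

Farouk ($53,951): Solar Installation Rebate: income exceeds $47,600 by $6,351 → 26 increments × $35 = $910 ≥ base, so the credit is $0. Dependent Care Credit: $53,951 is at or below the $87,600 threshold, so the full $8,825 applies. total $0 + $8,825 = $8,825
Keiko ($48,150): Solar Installation Rebate: income exceeds $47,600 by $550, which is 3 full-or-partial $250 increments; reduction = 3 × $35 = $105, leaving $210. Dependent Care Credit: $48,150 is at or below the $87,600 threshold, so the full $8,825 applies. total $210 + $8,825 = $9,035
Difference: |$8,825 − $9,035| = $210.

$210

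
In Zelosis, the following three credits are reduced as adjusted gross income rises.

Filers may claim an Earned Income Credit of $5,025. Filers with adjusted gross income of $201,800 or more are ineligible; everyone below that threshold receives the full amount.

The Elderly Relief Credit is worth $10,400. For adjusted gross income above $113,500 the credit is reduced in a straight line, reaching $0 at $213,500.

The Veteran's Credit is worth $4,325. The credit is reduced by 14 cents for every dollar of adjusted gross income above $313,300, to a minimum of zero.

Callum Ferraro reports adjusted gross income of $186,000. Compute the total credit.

$12,210

Earned Income Credit: $186,000 is below the $201,800 cutoff, so the full $5,025 applies.
Elderly Relief Credit: $186,000 is $72,500 into a $100,000 phase-out range, leaving 27,500/100,000 of the credit: $10,400 × 27,500/100,000 = $2,860.
Veteran's Credit: $186,000 is at or below the $313,300 threshold, so the full $4,325 applies.
Total: $5,025 + $2,860 + $4,325 = $12,210.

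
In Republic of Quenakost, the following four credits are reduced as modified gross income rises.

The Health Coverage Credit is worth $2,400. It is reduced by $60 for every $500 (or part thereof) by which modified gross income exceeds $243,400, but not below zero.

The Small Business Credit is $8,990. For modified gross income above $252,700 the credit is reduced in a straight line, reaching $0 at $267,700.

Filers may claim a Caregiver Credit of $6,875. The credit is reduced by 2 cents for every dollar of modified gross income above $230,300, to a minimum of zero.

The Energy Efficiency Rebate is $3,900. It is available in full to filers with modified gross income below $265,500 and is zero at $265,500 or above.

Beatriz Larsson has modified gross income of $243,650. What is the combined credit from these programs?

$21,838

Health Coverage Credit: income exceeds $243,400 by $250, which is 1 full-or-partial $500 increment; reduction = 1 × $60 = $60, leaving $2,340.
Small Business Credit: $243,650 is at or below the $252,700 threshold, so the full $8,990 applies.
Caregiver Credit: 2% of the $13,350 excess over $230,300 is $267; credit = $6,875 − $267 = $6,608.
Energy Efficiency Rebate: $243,650 is below the $265,500 cutoff, so the full $3,900 applies.
Total: $2,340 + $8,990 + $6,608 + $3,900 = $21,838.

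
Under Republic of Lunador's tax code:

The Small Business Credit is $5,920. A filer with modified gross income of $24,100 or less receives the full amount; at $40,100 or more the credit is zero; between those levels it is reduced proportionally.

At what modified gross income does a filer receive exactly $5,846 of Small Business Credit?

$24,300

$5,846 is 5,846/5,920 of the full $5,920, so 74/5,920 of the $16,000 range has been used: income = $24,100 + $16,000 × 74/5,920 = $24,300.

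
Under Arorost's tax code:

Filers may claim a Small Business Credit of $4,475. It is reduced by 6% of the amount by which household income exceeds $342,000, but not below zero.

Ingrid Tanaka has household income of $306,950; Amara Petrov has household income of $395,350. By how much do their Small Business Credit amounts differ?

$3,201

Ingrid ($306,950): Small Business Credit: $306,950 is at or below the $342,000 threshold, so the full $4,475 applies.
Amara ($395,350): Small Business Credit: 6% of the $53,350 excess over $342,000 is $3,201; credit = $4,475 − $3,201 = $1,274.
Difference: |$4,475 − $1,274| = $3,201.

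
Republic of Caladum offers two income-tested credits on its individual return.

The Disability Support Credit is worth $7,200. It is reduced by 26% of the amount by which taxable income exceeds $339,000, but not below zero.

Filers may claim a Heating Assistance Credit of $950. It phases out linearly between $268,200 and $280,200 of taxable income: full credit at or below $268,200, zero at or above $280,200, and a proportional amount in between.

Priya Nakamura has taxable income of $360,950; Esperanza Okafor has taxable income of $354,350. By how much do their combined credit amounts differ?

Priya ($360,950): Disability Support Credit: 26% of the $21,950 excess over $339,000 is $5,707; credit = $7,200 − $5,707 = $1,493. Heating Assistance Credit: $360,950 is at or above $280,200, so the credit is $0. total $1,493 + $0 = $1,493
Esperanza ($354,350): Disability Support Credit: 26% of the $15,350 excess over $339,000 is $3,991; credit = $7,200 − $3,991 = $3,209. Heating Assistance Credit: $354,350 is at or above $280,200, so the credit is $0. total $3,209 + $0 = $3,209
Difference: |$1,493 − $3,209| = $1,716.

$1,716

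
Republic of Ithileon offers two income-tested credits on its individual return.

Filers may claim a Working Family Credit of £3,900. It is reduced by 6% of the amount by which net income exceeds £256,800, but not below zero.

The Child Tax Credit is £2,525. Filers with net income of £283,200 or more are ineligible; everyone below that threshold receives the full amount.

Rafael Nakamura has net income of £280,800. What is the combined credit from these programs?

£4,985

Working Family Credit: 6% of the £24,000 excess over £256,800 is £1,440; credit = £3,900 − £1,440 = £2,460.
Child Tax Credit: £280,800 is below the £283,200 cutoff, so the full £2,525 applies.
Total: £2,460 + £2,525 = £4,985.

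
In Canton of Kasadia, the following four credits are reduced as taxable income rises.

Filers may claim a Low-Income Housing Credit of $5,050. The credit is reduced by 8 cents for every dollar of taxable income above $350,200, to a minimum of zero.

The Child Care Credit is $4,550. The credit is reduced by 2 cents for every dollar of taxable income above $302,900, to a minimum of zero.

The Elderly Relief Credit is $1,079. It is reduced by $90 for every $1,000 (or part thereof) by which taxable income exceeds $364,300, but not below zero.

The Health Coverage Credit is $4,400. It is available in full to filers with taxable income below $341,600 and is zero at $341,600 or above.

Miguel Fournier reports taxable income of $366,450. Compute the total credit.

Low-Income Housing Credit: 8% of the $16,250 excess over $350,200 is $1,300; credit = $5,050 − $1,300 = $3,750.
Child Care Credit: 2% of the $63,550 excess over $302,900 is $1,271; credit = $4,550 − $1,271 = $3,279.
Elderly Relief Credit: income exceeds $364,300 by $2,150, which is 3 full-or-partial $1,000 increments; reduction = 3 × $90 = $270, leaving $809.
Health Coverage Credit: $366,450 meets or exceeds the $341,600 cutoff, so the credit is $0.
Total: $3,750 + $3,279 + $809 + $0 = $7,838.

$7,838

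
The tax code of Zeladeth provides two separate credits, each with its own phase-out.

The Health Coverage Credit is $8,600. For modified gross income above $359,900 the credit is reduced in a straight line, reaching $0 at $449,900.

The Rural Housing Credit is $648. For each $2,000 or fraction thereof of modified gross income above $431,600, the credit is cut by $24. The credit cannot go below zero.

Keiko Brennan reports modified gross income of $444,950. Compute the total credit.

Health Coverage Credit: $444,950 is $85,050 into a $90,000 phase-out range, leaving 4,950/90,000 of the credit: $8,600 × 4,950/90,000 = $473.
Rural Housing Credit: income exceeds $431,600 by $13,350, which is 7 full-or-partial $2,000 increments; reduction = 7 × $24 = $168, leaving $480.
Total: $473 + $480 = $953.

$953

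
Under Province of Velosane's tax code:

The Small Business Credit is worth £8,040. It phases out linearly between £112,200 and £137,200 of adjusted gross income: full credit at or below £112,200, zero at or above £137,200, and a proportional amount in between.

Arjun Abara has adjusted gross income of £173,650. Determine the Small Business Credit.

£0

Small Business Credit: £173,650 is at or above £137,200, so the credit is £0.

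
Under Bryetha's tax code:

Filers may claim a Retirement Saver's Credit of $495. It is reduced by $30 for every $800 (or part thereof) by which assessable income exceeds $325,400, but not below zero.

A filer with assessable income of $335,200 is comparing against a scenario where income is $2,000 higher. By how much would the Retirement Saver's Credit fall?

$60

At $335,200 — income exceeds $325,400 by $9,800, which is 13 full-or-partial $800 increments; reduction = 13 × $30 = $390, leaving $105.
At $337,200 — income exceeds $325,400 by $11,800, which is 15 full-or-partial $800 increments; reduction = 15 × $30 = $450, leaving $45.
Lost: $105 − $45 = $60.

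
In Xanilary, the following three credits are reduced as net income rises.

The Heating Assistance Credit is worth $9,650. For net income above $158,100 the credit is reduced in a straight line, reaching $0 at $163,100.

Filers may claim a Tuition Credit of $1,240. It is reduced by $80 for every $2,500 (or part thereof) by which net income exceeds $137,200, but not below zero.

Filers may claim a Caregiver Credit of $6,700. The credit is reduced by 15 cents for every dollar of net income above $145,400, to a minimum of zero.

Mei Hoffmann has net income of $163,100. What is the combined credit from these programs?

Heating Assistance Credit: $163,100 is at or above $163,100, so the credit is $0.
Tuition Credit: income exceeds $137,200 by $25,900, which is 11 full-or-partial $2,500 increments; reduction = 11 × $80 = $880, leaving $360.
Caregiver Credit: 15% of the $17,700 excess over $145,400 is $2,655; credit = $6,700 − $2,655 = $4,045.
Total: $0 + $360 + $4,045 = $4,405.

$4,405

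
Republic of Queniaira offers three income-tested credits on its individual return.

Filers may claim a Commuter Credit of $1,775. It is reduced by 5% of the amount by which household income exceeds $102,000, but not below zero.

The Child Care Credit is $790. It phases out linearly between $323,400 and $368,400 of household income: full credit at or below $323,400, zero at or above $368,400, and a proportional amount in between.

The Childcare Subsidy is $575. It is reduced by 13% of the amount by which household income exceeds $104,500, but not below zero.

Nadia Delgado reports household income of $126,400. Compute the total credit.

$1,345

Commuter Credit: 5% of the $24,400 excess over $102,000 is $1,220; credit = $1,775 − $1,220 = $555.
Child Care Credit: $126,400 is at or below the $323,400 threshold, so the full $790 applies.
Childcare Subsidy: 13% of the $21,900 excess over $104,500 is $2,847 ≥ base, so the credit is $0.
Total: $555 + $790 + $0 = $1,345.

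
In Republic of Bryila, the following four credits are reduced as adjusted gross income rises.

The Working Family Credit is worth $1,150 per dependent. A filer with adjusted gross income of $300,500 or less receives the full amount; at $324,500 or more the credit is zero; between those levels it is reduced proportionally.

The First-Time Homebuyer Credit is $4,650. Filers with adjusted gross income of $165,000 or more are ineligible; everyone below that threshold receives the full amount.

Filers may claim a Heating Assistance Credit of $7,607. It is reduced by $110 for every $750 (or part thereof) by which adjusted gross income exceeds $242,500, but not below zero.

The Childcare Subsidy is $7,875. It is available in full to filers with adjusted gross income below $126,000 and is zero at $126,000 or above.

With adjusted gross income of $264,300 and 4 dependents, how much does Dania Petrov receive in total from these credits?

$8,907

Working Family Credit: base = 4 × $1,150 = $4,600. $264,300 is at or below the $300,500 threshold, so the full $4,600 applies.
First-Time Homebuyer Credit: $264,300 meets or exceeds the $165,000 cutoff, so the credit is $0.
Heating Assistance Credit: income exceeds $242,500 by $21,800, which is 30 full-or-partial $750 increments; reduction = 30 × $110 = $3,300, leaving $4,307.
Childcare Subsidy: $264,300 meets or exceeds the $126,000 cutoff, so the credit is $0.
Total: $4,600 + $0 + $4,307 + $0 = $8,907.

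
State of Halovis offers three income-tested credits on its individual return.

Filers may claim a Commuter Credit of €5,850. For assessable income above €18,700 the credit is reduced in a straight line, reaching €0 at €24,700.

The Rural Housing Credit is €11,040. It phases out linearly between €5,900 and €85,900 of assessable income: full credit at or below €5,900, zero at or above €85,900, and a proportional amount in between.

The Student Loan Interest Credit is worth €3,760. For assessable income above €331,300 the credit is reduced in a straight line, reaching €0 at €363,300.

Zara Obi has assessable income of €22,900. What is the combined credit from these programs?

Commuter Credit: €22,900 is €4,200 into a €6,000 phase-out range, leaving 1,800/6,000 of the credit: €5,850 × 1,800/6,000 = €1,755.
Rural Housing Credit: €22,900 is €17,000 into a €80,000 phase-out range, leaving 63,000/80,000 of the credit: €11,040 × 63,000/80,000 = €8,694.
Student Loan Interest Credit: €22,900 is at or below the €331,300 threshold, so the full €3,760 applies.
Total: €1,755 + €8,694 + €3,760 = €14,209.

€14,209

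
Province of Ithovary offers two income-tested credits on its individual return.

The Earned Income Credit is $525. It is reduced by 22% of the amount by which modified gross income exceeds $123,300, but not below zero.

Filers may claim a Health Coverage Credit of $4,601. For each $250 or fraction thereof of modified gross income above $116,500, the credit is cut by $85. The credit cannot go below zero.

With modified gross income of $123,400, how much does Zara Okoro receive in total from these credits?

Earned Income Credit: 22% of the $100 excess over $123,300 is $22; credit = $525 − $22 = $503.
Health Coverage Credit: income exceeds $116,500 by $6,900, which is 28 full-or-partial $250 increments; reduction = 28 × $85 = $2,380, leaving $2,221.
Total: $503 + $2,221 = $2,724.

$2,724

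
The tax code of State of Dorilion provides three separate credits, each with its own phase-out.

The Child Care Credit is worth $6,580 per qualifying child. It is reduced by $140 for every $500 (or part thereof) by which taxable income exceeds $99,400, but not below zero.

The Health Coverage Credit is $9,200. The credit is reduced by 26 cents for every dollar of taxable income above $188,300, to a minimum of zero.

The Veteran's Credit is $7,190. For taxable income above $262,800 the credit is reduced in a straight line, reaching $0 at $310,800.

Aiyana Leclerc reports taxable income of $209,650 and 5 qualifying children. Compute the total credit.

$12,799

Child Care Credit: base = 5 × $6,580 = $32,900. income exceeds $99,400 by $110,250, which is 221 full-or-partial $500 increments; reduction = 221 × $140 = $30,940, leaving $1,960.
Health Coverage Credit: 26% of the $21,350 excess over $188,300 is $5,551; credit = $9,200 − $5,551 = $3,649.
Veteran's Credit: $209,650 is at or below the $262,800 threshold, so the full $7,190 applies.
Total: $1,960 + $3,649 + $7,190 = $12,799.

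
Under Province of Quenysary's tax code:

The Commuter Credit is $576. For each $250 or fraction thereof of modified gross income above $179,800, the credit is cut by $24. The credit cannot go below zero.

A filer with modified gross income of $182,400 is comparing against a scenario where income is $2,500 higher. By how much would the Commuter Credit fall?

At $182,400 — income exceeds $179,800 by $2,600, which is 11 full-or-partial $250 increments; reduction = 11 × $24 = $264, leaving $312.
At $184,900 — income exceeds $179,800 by $5,100, which is 21 full-or-partial $250 increments; reduction = 21 × $24 = $504, leaving $72.
Lost: $312 − $72 = $240.

$240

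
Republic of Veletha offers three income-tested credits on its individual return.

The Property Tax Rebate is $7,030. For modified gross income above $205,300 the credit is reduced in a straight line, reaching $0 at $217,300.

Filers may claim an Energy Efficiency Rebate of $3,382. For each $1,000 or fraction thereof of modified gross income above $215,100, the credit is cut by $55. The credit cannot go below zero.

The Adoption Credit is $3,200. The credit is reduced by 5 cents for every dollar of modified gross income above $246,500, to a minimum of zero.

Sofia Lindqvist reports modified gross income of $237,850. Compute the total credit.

$5,317

Property Tax Rebate: $237,850 is at or above $217,300, so the credit is $0.
Energy Efficiency Rebate: income exceeds $215,100 by $22,750, which is 23 full-or-partial $1,000 increments; reduction = 23 × $55 = $1,265, leaving $2,117.
Adoption Credit: $237,850 is at or below the $246,500 threshold, so the full $3,200 applies.
Total: $0 + $2,117 + $3,200 = $5,317.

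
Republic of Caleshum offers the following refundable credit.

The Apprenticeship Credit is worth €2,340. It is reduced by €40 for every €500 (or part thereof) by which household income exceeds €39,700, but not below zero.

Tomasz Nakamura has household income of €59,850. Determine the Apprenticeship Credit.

€700

Apprenticeship Credit: income exceeds €39,700 by €20,150, which is 41 full-or-partial €500 increments; reduction = 41 × €40 = €1,640, leaving €700.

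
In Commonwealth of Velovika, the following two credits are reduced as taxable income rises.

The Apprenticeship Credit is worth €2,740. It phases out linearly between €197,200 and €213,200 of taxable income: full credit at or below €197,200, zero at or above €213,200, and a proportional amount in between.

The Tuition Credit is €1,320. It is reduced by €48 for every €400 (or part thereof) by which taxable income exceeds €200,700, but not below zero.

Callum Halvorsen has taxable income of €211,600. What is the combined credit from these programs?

Apprenticeship Credit: €211,600 is €14,400 into a €16,000 phase-out range, leaving 1,600/16,000 of the credit: €2,740 × 1,600/16,000 = €274.
Tuition Credit: income exceeds €200,700 by €10,900 → 28 increments × €48 = €1,344 ≥ base, so the credit is €0.
Total: €274 + €0 = €274.

€274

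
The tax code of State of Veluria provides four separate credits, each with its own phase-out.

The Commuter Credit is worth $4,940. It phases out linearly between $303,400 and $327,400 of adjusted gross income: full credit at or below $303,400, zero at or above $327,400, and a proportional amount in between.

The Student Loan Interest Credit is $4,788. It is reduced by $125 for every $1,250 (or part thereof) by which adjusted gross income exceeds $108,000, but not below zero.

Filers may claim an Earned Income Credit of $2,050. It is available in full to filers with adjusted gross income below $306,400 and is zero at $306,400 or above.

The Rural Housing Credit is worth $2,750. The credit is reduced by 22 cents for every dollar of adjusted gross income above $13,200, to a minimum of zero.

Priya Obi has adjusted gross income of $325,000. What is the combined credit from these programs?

$494

Commuter Credit: $325,000 is $21,600 into a $24,000 phase-out range, leaving 2,400/24,000 of the credit: $4,940 × 2,400/24,000 = $494.
Student Loan Interest Credit: income exceeds $108,000 by $217,000 → 174 increments × $125 = $21,750 ≥ base, so the credit is $0.
Earned Income Credit: $325,000 meets or exceeds the $306,400 cutoff, so the credit is $0.
Rural Housing Credit: 22% of the $311,800 excess over $13,200 is $68,596 ≥ base, so the credit is $0.
Total: $494 + $0 + $0 + $0 = $494.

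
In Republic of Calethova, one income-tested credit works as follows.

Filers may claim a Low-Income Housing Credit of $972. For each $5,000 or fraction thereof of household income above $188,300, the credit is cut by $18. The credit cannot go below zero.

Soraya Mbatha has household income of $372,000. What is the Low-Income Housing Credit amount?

Low-Income Housing Credit: income exceeds $188,300 by $183,700, which is 37 full-or-partial $5,000 increments; reduction = 37 × $18 = $666, leaving $306.

$306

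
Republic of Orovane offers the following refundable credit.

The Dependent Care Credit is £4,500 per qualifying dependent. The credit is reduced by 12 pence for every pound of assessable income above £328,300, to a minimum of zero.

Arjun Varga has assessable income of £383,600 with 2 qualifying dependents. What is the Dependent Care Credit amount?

Dependent Care Credit: base = 2 × £4,500 = £9,000. 12% of the £55,300 excess over £328,300 is £6,636; credit = £9,000 − £6,636 = £2,364.

£2,364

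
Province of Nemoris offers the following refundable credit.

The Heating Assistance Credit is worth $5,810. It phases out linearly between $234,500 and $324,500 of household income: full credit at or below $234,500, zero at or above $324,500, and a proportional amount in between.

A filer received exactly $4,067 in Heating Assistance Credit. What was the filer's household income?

$4,067 is 4,067/5,810 of the full $5,810, so 1,743/5,810 of the $90,000 range has been used: income = $234,500 + $90,000 × 1,743/5,810 = $261,500.

$261,500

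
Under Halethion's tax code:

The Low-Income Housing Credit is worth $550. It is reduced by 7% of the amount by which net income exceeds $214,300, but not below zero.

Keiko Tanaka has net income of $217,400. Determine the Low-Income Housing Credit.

Low-Income Housing Credit: 7% of the $3,100 excess over $214,300 is $217; credit = $550 − $217 = $333.

$333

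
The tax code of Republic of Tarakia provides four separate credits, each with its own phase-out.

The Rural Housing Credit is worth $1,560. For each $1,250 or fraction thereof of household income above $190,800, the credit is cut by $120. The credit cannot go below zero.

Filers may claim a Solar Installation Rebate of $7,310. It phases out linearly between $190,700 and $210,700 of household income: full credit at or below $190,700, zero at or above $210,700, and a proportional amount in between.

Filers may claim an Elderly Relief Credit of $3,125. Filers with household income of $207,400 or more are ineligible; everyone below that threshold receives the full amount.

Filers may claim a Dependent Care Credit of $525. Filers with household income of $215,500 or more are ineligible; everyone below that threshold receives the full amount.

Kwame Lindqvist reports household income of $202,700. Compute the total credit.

$6,934

Rural Housing Credit: income exceeds $190,800 by $11,900, which is 10 full-or-partial $1,250 increments; reduction = 10 × $120 = $1,200, leaving $360.
Solar Installation Rebate: $202,700 is $12,000 into a $20,000 phase-out range, leaving 8,000/20,000 of the credit: $7,310 × 8,000/20,000 = $2,924.
Elderly Relief Credit: $202,700 is below the $207,400 cutoff, so the full $3,125 applies.
Dependent Care Credit: $202,700 is below the $215,500 cutoff, so the full $525 applies.
Total: $360 + $2,924 + $3,125 + $525 = $6,934.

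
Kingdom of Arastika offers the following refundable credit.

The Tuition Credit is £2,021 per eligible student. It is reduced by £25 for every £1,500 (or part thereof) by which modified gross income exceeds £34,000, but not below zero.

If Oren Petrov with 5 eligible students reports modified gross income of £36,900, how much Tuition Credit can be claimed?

£10,055

Tuition Credit: base = 5 × £2,021 = £10,105. income exceeds £34,000 by £2,900, which is 2 full-or-partial £1,500 increments; reduction = 2 × £25 = £50, leaving £10,055.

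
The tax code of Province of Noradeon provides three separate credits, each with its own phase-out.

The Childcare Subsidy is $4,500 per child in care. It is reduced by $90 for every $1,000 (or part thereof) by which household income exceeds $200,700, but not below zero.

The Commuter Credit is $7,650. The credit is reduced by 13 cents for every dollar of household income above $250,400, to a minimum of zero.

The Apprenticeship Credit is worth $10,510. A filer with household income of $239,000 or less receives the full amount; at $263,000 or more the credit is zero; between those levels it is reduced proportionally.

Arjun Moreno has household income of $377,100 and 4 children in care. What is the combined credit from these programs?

Childcare Subsidy: base = 4 × $4,500 = $18,000. income exceeds $200,700 by $176,400, which is 177 full-or-partial $1,000 increments; reduction = 177 × $90 = $15,930, leaving $2,070.
Commuter Credit: 13% of the $126,700 excess over $250,400 is $16,471 ≥ base, so the credit is $0.
Apprenticeship Credit: $377,100 is at or above $263,000, so the credit is $0.
Total: $2,070 + $0 + $0 = $2,070.

$2,070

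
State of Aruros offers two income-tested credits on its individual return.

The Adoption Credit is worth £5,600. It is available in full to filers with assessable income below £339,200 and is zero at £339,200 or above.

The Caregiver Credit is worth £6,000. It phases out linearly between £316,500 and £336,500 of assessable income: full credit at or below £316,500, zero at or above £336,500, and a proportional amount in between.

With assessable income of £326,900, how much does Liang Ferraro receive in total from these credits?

£8,480

Adoption Credit: £326,900 is below the £339,200 cutoff, so the full £5,600 applies.
Caregiver Credit: £326,900 is £10,400 into a £20,000 phase-out range, leaving 9,600/20,000 of the credit: £6,000 × 9,600/20,000 = £2,880.
Total: £5,600 + £2,880 = £8,480.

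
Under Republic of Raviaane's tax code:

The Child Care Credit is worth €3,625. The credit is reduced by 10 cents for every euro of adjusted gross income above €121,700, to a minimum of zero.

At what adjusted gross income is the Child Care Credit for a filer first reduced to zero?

The credit falls by 10% of each euro above €121,700, so it reaches zero when the excess is €3,625 / 10% = €36,250: income = €121,700 + €36,250 = €157,950.

€157,950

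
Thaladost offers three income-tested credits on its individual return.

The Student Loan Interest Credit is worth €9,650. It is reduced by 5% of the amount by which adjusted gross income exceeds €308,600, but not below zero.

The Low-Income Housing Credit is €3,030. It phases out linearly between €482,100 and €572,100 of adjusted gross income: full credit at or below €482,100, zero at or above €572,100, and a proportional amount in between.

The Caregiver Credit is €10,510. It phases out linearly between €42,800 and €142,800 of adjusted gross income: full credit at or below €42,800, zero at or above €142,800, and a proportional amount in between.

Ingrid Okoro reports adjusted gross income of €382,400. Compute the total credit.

Student Loan Interest Credit: 5% of the €73,800 excess over €308,600 is €3,690; credit = €9,650 − €3,690 = €5,960.
Low-Income Housing Credit: €382,400 is at or below the €482,100 threshold, so the full €3,030 applies.
Caregiver Credit: €382,400 is at or above €142,800, so the credit is €0.
Total: €5,960 + €3,030 + €0 = €8,990.

€8,990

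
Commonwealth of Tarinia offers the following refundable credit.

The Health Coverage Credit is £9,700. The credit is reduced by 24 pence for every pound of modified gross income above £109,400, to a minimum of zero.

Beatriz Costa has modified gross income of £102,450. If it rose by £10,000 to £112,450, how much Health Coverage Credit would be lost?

£732

At £102,450 — £102,450 is at or below the £109,400 threshold, so the full £9,700 applies.
At £112,450 — 24% of the £3,050 excess over £109,400 is £732; credit = £9,700 − £732 = £8,968.
Lost: £9,700 − £8,968 = £732.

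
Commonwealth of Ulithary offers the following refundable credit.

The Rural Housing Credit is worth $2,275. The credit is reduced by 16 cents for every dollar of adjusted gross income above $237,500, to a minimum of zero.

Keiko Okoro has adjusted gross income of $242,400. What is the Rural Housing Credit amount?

Rural Housing Credit: 16% of the $4,900 excess over $237,500 is $784; credit = $2,275 − $784 = $1,491.

$1,491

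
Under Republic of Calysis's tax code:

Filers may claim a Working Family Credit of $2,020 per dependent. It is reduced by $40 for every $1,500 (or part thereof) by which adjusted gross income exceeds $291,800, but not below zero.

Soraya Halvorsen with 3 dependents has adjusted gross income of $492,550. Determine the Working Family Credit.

$700

Working Family Credit: base = 3 × $2,020 = $6,060. income exceeds $291,800 by $200,750, which is 134 full-or-partial $1,500 increments; reduction = 134 × $40 = $5,360, leaving $700.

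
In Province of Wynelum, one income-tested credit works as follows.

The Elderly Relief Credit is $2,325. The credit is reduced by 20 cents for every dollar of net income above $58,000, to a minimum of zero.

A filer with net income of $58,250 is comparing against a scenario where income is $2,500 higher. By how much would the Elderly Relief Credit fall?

At $58,250 — 20% of the $250 excess over $58,000 is $50; credit = $2,325 − $50 = $2,275.
At $60,750 — 20% of the $2,750 excess over $58,000 is $550; credit = $2,325 − $550 = $1,775.
Lost: $2,275 − $1,775 = $500.

$500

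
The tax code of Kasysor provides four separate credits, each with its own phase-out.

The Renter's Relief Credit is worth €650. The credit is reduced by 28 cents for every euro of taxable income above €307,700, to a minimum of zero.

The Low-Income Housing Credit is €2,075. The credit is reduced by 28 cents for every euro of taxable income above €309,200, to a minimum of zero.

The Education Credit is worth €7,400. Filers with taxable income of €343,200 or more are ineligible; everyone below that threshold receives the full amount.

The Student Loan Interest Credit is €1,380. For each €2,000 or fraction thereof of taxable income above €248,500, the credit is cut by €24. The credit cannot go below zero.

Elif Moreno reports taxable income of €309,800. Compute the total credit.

Renter's Relief Credit: 28% of the €2,100 excess over €307,700 is €588; credit = €650 − €588 = €62.
Low-Income Housing Credit: 28% of the €600 excess over €309,200 is €168; credit = €2,075 − €168 = €1,907.
Education Credit: €309,800 is below the €343,200 cutoff, so the full €7,400 applies.
Student Loan Interest Credit: income exceeds €248,500 by €61,300, which is 31 full-or-partial €2,000 increments; reduction = 31 × €24 = €744, leaving €636.
Total: €62 + €1,907 + €7,400 + €636 = €10,005.

€10,005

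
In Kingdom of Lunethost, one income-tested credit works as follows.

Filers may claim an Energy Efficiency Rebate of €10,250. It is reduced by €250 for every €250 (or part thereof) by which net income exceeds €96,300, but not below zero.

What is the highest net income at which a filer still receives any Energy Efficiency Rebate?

€106,300

After 40 increments the reduction is 40 × €250 = €10,000, leaving €250; one more increment wipes it out. Increment 40 ends at excess 40 × €250 = €10,000, so the highest qualifying income is €96,300 + €10,000 = €106,300.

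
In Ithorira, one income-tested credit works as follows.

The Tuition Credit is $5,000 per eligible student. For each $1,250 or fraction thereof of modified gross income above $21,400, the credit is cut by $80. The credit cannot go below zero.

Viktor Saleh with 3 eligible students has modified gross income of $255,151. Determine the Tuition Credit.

Tuition Credit: base = 3 × $5,000 = $15,000. income exceeds $21,400 by $233,751 → 188 increments × $80 = $15,040 ≥ base, so the credit is $0.

$0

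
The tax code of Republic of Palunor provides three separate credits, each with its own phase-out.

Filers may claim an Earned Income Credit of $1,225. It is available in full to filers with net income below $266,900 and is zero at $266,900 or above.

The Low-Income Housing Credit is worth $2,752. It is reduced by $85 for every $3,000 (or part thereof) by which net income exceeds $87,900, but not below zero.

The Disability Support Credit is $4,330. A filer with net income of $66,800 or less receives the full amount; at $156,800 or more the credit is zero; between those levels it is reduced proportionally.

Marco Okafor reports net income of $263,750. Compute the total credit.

Earned Income Credit: $263,750 is below the $266,900 cutoff, so the full $1,225 applies.
Low-Income Housing Credit: income exceeds $87,900 by $175,850 → 59 increments × $85 = $5,015 ≥ base, so the credit is $0.
Disability Support Credit: $263,750 is at or above $156,800, so the credit is $0.
Total: $1,225 + $0 + $0 = $1,225.

$1,225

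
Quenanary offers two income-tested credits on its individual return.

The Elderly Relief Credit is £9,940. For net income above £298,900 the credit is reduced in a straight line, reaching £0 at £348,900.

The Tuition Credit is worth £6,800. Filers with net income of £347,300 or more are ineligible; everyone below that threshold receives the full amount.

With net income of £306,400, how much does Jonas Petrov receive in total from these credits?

£15,249

Elderly Relief Credit: £306,400 is £7,500 into a £50,000 phase-out range, leaving 42,500/50,000 of the credit: £9,940 × 42,500/50,000 = £8,449.
Tuition Credit: £306,400 is below the £347,300 cutoff, so the full £6,800 applies.
Total: £8,449 + £6,800 = £15,249.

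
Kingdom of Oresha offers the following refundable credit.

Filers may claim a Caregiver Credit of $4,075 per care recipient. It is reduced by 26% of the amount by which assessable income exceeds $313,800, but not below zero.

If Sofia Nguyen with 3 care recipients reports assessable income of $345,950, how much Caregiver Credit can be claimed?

Caregiver Credit: base = 3 × $4,075 = $12,225. 26% of the $32,150 excess over $313,800 is $8,359; credit = $12,225 − $8,359 = $3,866.

$3,866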